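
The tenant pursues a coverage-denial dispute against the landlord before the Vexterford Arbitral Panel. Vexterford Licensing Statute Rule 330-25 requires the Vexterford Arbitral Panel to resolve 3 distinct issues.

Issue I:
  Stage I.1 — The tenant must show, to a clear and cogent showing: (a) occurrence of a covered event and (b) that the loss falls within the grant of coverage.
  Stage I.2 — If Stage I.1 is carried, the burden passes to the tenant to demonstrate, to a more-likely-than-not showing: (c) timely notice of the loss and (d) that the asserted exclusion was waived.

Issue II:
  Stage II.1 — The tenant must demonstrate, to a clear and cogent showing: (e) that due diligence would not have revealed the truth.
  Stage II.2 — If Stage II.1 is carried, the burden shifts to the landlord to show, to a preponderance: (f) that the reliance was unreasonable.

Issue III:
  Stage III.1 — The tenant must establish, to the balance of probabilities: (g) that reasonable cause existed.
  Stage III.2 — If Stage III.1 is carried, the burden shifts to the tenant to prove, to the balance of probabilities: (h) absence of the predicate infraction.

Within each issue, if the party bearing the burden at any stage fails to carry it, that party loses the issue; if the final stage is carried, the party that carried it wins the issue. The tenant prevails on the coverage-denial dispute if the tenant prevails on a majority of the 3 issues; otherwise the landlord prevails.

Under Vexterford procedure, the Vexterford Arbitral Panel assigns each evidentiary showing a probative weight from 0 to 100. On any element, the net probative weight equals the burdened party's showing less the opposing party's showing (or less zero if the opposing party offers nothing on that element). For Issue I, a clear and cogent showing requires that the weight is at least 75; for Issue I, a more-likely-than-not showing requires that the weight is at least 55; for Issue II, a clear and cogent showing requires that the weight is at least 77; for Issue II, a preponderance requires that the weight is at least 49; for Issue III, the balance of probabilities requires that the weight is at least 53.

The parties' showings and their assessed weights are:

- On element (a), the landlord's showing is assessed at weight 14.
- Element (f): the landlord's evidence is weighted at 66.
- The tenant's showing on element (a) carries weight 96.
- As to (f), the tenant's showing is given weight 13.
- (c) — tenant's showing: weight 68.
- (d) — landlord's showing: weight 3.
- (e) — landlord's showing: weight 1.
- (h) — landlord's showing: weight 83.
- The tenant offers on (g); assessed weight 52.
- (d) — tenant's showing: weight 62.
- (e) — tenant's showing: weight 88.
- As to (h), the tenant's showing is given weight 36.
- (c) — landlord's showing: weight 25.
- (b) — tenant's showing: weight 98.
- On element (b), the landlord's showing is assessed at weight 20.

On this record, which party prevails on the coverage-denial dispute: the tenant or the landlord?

— Issue I —
At Stage I.1 the tenant must meet a clear and cogent showing (weight is at least 75): on (a) the weight is 96 less the opposing 14 gives net 82, which does reach 75, so (a) meets the standard; on (b) the weight is 98 less the opposing 20 gives net 78, ≥ 75, so (b) meets the standard.
  All elements met. The tenant retains the burden for Stage I.2.
At Stage I.2 the tenant must meet a more-likely-than-not showing (weight is at least 55): on (c) the weight is 68 less the opposing 25 gives net 43, < 55, so (c) does not meet the standard; on (d) the weight is 62 less the opposing 3 gives net 59, ≥ 55, so (d) meets the standard.
  The tenant does not carry Stage I.2.
So the landlord prevails on this issue.
— Issue II —
At Stage II.1 the tenant must meet a clear and cogent showing (weight is at least 77): on (e) the weight is 88 less the opposing 1 gives net 87, ≥ 77, so (e) meets the standard.
  Stage II.1 carried; the burden shifts to the landlord.
At Stage II.2 the landlord must meet a preponderance (weight is at least 49): on (f) the weight is 66 less the opposing 13 gives net 53, ≥ 49, so (f) meets the standard.
  Stage II.2 carried; the final stage is satisfied.
With every stage satisfied, the landlord prevails on this issue.
— Issue III —
At Stage III.1 the tenant must meet the balance of probabilities (weight is at least 53): on (g) the weight is 52, < 53, so (g) does not meet the standard.
  The tenant does not carry Stage III.1.
The analysis ends at Stage III.1; the landlord prevails on this issue.
Per-issue: Issue I → landlord; Issue II → landlord; Issue III → landlord. The tenant must prevail on a majority of issues; overall, the landlord prevails.

landlord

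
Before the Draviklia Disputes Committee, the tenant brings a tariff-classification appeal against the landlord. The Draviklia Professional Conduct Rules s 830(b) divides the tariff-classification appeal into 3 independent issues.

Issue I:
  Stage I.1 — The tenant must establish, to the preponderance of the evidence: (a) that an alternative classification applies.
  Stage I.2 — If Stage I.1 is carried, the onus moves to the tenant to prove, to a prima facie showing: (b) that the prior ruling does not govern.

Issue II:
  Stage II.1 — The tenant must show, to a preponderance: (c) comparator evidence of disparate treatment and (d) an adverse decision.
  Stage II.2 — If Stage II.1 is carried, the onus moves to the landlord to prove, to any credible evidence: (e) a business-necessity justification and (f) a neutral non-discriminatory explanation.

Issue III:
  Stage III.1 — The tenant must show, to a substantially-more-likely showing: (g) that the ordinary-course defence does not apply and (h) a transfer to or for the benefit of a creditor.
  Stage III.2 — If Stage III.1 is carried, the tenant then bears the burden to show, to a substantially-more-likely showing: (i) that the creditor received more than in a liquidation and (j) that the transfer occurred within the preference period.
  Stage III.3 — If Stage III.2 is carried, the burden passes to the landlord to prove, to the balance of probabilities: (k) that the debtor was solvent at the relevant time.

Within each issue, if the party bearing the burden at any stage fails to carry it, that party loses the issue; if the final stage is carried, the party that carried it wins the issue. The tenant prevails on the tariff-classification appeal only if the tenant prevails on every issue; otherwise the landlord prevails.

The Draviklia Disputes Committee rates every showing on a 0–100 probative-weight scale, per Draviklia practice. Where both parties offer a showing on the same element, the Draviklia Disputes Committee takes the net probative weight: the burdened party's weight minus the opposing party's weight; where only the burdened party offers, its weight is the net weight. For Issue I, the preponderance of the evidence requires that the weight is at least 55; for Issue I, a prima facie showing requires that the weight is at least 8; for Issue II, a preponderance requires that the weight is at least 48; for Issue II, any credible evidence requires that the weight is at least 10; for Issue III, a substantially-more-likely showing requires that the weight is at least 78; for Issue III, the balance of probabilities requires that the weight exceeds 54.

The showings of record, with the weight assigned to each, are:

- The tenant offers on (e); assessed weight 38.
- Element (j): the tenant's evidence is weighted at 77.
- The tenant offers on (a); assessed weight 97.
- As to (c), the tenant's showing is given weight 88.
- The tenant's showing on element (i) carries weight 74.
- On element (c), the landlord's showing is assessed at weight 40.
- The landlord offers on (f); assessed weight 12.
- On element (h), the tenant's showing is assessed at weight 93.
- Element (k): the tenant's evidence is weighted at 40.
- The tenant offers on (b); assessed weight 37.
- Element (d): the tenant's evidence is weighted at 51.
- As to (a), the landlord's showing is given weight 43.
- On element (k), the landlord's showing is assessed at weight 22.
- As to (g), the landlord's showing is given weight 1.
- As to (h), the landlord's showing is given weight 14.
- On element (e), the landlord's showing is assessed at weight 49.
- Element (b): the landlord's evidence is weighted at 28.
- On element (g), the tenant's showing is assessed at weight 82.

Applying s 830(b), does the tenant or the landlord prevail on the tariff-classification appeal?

landlord

— Issue I —
Stage I.1 — burden on tenant; standard: the preponderance of the evidence (weight is at least 55).
    (a): 97 − 43 = 54 < 55 [not met]
  Stage I.1 not carried; the tenant fails its burden.
So the landlord prevails on this issue.
— Issue II —
Stage II.1 — burden on tenant; standard: a preponderance (weight is at least 48).
    (c): 88 − 40 = 48 ≥ 48 [met]
    (d): 51 ≥ 48 [met]
  Stage II.1 is satisfied; the onus moves to the landlord.
Stage II.2 — burden on landlord; standard: any credible evidence (weight is at least 10).
    (e): 49 − 38 = 11 ≥ 10 [met]
    (f): 12 ≥ 10 [met]
  All elements met at the final stage.
All stages carried — the landlord prevails on this issue.
— Issue III —
Stage III.1 — burden on tenant; standard: a substantially-more-likely showing (weight is at least 78).
    (g): 82 − 1 = 81 ≥ 78 [met]
    (h): 93 − 14 = 79 ≥ 78 [met]
  All elements met. The tenant retains the burden for Stage III.2.
Stage III.2 — burden on tenant; standard: a substantially-more-likely showing (weight is at least 78).
    (i): 74 < 78 [not met]
    (j): 77 < 78 [not met]
  Not every element is met, so the tenant fails to carry Stage III.2.
The landlord prevails on this issue.
Per-issue: Issue I → landlord; Issue II → landlord; Issue III → landlord. The tenant must prevail on every issue; overall, the landlord prevails.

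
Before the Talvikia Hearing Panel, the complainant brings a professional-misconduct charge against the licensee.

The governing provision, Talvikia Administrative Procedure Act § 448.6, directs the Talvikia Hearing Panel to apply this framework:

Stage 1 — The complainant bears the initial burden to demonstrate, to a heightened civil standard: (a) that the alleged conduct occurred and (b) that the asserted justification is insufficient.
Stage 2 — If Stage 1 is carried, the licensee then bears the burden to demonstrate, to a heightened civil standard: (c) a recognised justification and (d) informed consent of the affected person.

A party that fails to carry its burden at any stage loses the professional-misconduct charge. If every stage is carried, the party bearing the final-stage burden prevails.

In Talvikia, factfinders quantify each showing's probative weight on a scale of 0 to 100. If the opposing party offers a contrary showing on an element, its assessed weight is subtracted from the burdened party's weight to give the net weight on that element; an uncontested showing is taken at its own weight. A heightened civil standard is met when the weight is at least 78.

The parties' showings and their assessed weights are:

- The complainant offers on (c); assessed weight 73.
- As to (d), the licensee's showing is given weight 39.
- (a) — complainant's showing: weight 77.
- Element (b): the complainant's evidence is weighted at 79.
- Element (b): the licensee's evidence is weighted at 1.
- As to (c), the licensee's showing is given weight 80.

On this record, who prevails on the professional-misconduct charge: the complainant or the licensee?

Stage 1 — burden on complainant; standard: a heightened civil standard (weight is at least 78).
    (a): 77 < 78 [not met]
    (b): 79 − 1 = 78 ≥ 78 [met]
  Stage 1 not carried; the complainant fails its burden.
So the licensee prevails.

licensee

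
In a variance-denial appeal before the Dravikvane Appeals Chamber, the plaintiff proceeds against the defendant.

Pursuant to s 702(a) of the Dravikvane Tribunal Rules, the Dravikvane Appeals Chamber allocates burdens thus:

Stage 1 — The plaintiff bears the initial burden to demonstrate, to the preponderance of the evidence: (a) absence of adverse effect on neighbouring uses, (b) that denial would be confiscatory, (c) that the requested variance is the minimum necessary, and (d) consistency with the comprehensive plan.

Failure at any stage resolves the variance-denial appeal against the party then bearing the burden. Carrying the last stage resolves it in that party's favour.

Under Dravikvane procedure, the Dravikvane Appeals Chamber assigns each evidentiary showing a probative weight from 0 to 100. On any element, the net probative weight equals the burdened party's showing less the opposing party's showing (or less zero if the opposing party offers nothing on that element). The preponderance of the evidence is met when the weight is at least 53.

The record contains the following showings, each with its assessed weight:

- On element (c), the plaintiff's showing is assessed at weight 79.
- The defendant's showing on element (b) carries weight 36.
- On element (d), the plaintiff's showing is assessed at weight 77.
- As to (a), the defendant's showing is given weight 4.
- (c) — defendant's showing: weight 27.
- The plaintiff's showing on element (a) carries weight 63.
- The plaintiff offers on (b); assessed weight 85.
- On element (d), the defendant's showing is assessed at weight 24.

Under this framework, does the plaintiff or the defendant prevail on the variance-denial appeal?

At Stage 1 the plaintiff must meet the preponderance of the evidence (weight is at least 53): on (a) the weight is 63 less the opposing 4 gives net 59, ≥ 53, so (a) meets the standard; on (b) the weight is 85 less the opposing 36 gives net 49, which does not reach 53, so (b) does not meet the standard; on (c) the weight is 79 less the opposing 27 gives net 52, < 53, so (c) does not meet the standard; on (d) the weight is 77 less the opposing 24 gives net 53, which does reach 53, so (d) meets the standard.
  Stage 1 not carried; the plaintiff fails its burden.
So the defendant prevails.

defendant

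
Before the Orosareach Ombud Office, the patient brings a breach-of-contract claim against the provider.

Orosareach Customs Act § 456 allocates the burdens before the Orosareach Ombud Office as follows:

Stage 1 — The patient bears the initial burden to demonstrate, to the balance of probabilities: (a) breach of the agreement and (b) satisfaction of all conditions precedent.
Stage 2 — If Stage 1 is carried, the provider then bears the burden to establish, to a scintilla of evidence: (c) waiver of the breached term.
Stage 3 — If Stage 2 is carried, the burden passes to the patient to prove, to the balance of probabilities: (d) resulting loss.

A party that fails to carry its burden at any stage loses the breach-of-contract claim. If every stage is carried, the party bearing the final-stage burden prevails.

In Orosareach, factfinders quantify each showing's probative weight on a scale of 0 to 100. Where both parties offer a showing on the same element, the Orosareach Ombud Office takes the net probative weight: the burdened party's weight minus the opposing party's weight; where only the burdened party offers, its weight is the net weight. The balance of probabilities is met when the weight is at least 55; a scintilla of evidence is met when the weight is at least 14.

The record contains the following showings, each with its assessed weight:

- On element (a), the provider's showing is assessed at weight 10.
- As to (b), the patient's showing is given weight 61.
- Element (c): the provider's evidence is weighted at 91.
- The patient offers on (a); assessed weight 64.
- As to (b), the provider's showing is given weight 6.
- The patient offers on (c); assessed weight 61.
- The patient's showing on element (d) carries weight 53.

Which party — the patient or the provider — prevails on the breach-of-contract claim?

provider

Stage 1 — burden on patient; standard: the balance of probabilities (weight is at least 55).
    (a): 64 − 10 = 54 < 55 [not met]
    (b): 61 − 6 = 55 ≥ 55 [met]
  The patient does not carry Stage 1.
The analysis ends at Stage 1; the provider prevails.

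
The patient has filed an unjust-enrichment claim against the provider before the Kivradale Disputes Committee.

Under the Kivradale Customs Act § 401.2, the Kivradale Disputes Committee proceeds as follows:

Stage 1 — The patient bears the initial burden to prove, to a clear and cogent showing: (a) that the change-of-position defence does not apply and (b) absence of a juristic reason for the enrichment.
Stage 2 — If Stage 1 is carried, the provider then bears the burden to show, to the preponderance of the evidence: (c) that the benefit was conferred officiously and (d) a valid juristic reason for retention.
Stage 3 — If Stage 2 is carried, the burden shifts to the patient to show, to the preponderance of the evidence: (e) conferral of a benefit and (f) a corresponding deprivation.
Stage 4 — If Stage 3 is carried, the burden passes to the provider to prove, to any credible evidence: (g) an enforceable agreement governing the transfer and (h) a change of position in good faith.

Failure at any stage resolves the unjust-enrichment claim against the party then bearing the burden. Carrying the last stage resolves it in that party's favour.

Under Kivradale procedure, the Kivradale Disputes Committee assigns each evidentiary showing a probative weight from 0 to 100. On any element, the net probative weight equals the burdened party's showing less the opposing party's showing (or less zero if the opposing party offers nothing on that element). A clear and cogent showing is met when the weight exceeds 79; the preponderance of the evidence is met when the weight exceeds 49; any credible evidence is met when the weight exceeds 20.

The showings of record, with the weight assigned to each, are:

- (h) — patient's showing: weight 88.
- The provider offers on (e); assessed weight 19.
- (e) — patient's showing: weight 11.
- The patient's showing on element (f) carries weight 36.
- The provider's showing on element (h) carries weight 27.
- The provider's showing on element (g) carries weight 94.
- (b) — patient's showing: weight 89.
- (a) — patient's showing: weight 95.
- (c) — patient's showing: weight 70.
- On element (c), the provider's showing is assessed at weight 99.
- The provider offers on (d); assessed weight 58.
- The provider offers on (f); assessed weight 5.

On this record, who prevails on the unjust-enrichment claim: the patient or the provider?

patient

Stage 1 — burden on patient; standard: a clear and cogent showing (weight exceeds 79).
    (a): 95 > 79 [met]
    (b): 89 > 79 [met]
  The patient carries Stage 1; the provider now bears the burden.
Stage 2 — burden on provider; standard: the preponderance of the evidence (weight exceeds 49).
    (c): 99 − 70 = 29 ≤ 49 [not met]
    (d): 58 > 49 [met]
  Stage 2 not carried; the provider fails its burden.
The patient prevails.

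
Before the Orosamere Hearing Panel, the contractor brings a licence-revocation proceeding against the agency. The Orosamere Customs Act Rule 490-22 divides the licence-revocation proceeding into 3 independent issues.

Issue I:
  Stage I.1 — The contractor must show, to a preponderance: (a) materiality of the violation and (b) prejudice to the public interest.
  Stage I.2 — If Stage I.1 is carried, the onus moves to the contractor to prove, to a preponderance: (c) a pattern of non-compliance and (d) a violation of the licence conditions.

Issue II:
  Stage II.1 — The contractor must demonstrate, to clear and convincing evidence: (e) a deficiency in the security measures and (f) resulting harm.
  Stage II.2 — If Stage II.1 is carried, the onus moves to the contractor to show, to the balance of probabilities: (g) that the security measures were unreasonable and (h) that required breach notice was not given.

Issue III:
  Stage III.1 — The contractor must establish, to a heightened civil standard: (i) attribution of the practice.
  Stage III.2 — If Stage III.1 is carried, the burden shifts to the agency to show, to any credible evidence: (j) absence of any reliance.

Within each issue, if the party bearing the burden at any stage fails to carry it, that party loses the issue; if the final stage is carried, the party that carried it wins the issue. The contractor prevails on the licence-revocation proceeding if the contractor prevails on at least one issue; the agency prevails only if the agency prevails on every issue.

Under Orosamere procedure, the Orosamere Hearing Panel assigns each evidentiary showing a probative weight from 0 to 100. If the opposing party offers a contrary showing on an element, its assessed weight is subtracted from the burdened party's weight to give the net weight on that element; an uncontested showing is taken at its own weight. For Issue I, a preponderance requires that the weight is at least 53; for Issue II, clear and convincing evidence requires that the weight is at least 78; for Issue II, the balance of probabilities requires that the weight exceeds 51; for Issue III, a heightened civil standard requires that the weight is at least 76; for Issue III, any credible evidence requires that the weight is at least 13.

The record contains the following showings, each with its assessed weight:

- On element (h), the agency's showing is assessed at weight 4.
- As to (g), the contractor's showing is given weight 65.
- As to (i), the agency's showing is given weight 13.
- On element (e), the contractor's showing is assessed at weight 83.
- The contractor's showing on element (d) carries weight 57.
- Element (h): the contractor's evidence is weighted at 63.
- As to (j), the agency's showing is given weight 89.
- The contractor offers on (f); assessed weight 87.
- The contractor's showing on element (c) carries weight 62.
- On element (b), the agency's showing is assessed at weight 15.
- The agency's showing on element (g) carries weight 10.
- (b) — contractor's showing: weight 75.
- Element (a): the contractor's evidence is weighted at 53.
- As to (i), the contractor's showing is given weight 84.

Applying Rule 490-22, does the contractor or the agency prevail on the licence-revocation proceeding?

— Issue I —
At Stage I.1 the contractor must meet a preponderance (weight is at least 53): on (a) the weight is 53, ≥ 53, so (a) meets the standard; on (b) the weight is 75 less the opposing 15 gives net 60, ≥ 53, so (b) meets the standard.
  All elements met. The contractor retains the burden for Stage I.2.
At Stage I.2 the contractor must meet a preponderance (weight is at least 53): on (c) the weight is 62, ≥ 53, so (c) meets the standard; on (d) the weight is 57, ≥ 53, so (d) meets the standard.
  All elements met at the final stage.
With every stage satisfied, the contractor prevails on this issue.
— Issue II —
At Stage II.1 the contractor must meet clear and convincing evidence (weight is at least 78): on (e) the weight is 83, ≥ 78, so (e) meets the standard; on (f) the weight is 87, ≥ 78, so (f) meets the standard.
  Stage II.1 is satisfied; the contractor continues to bear the burden.
At Stage II.2 the contractor must meet the balance of probabilities (weight exceeds 51): on (g) the weight is 65 less the opposing 10 gives net 55, > 51, so (g) meets the standard; on (h) the weight is 63 less the opposing 4 gives net 59, which does exceed 51, so (h) meets the standard.
  The contractor carries the last stage.
All stages carried — the contractor prevails on this issue.
— Issue III —
Stage III.1 — burden on contractor; standard: a heightened civil standard (weight is at least 76).
    (i): 84 − 13 = 71 < 76 [not met]
  Stage III.1 not carried; the contractor fails its burden.
The analysis ends at Stage III.1; the agency prevails on this issue.
Per-issue: Issue I → contractor; Issue II → contractor; Issue III → agency. The contractor must prevail on at least one issue; overall, the contractor prevails.

contractor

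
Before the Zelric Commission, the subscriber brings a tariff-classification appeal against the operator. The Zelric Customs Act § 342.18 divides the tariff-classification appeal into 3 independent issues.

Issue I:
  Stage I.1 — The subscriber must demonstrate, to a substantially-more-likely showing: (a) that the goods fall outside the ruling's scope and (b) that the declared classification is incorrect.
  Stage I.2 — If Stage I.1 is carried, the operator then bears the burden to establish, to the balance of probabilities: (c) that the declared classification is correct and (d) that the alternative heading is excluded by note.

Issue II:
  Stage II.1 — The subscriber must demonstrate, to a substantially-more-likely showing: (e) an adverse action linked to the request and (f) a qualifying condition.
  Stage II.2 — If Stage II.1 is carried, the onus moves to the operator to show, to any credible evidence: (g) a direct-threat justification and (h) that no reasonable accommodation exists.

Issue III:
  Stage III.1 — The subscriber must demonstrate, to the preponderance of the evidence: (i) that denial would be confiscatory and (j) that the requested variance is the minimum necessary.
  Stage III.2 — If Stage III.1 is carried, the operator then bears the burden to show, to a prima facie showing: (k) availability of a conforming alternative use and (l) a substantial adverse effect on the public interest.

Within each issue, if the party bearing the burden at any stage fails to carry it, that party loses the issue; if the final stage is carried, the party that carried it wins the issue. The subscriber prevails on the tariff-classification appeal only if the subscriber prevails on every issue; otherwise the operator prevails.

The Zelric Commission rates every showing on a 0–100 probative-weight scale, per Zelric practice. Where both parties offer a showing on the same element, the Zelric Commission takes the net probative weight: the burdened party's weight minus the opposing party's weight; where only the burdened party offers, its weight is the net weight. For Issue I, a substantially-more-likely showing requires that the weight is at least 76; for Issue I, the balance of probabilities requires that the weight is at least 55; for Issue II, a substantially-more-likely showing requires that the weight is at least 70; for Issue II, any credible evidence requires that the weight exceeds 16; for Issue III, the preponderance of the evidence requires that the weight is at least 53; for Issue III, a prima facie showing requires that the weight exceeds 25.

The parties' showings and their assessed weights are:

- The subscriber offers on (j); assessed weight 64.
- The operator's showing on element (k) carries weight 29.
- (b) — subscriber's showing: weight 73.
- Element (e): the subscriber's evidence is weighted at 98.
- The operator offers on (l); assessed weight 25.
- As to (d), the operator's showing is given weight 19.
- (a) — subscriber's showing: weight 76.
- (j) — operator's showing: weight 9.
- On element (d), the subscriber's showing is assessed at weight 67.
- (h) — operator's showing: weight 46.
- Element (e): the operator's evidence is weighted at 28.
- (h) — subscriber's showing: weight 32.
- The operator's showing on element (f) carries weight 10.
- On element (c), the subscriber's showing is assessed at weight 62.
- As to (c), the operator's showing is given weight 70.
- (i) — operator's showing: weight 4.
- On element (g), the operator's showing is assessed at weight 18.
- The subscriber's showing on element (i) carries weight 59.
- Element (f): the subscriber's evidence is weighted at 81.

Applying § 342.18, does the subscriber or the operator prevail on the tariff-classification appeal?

operator

— Issue I —
Stage I.1 (subscriber, a substantially-more-likely showing, weight is at least 76): (a) 76 ≥ 76 — meets; (b) 73 < 76 — fails.
  Stage I.1 not carried; the subscriber fails its burden.
So the operator prevails on this issue.
— Issue II —
Stage II.1 — burden on subscriber; standard: a substantially-more-likely showing (weight is at least 70).
    (e): 98 − 28 = 70 ≥ 70 [met]
    (f): 81 − 10 = 71 ≥ 70 [met]
  The subscriber carries Stage II.1; the operator now bears the burden.
Stage II.2 — burden on operator; standard: any credible evidence (weight exceeds 16).
    (g): 18 > 16 [met]
    (h): 46 − 32 = 14 ≤ 16 [not met]
  Stage II.2 not carried; the operator fails its burden.
The subscriber prevails on this issue.
— Issue III —
At Stage III.1 the subscriber must meet the preponderance of the evidence (weight is at least 53): on (i) the weight is 59 less the opposing 4 gives net 55, which does reach 53, so (i) meets the standard; on (j) the weight is 64 less the opposing 9 gives net 55, which does reach 53, so (j) meets the standard.
  The subscriber carries Stage III.1; the operator now bears the burden.
At Stage III.2 the operator must meet a prima facie showing (weight exceeds 25): on (k) the weight is 29, > 25, so (k) meets the standard; on (l) the weight is 25, which does not exceed 25, so (l) does not meet the standard.
  Stage III.2 not carried; the operator fails its burden.
So the subscriber prevails on this issue.
Per-issue: Issue I → operator; Issue II → subscriber; Issue III → subscriber. The subscriber must prevail on every issue; overall, the operator prevails.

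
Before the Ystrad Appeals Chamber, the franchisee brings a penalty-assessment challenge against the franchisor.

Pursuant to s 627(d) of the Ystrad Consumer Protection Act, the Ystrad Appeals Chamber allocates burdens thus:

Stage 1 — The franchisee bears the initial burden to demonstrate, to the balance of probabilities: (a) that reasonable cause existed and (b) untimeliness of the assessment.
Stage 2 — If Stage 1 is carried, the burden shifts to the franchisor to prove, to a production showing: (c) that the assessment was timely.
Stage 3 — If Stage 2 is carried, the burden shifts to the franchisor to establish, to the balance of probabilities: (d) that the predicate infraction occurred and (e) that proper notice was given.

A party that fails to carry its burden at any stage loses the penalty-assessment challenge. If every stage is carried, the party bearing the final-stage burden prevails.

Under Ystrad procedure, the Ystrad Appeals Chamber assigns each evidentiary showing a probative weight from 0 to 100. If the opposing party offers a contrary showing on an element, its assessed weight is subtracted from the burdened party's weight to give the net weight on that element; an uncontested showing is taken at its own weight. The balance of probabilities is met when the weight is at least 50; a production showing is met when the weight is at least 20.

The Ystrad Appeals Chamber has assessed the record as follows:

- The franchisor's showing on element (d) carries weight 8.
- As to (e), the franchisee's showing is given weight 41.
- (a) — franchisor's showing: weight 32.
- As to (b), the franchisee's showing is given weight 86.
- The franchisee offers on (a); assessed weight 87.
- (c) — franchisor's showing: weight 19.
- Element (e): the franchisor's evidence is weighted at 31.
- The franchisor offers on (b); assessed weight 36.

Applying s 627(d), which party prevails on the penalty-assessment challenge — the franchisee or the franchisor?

franchisee

Stage 1 — burden on franchisee; standard: the balance of probabilities (weight is at least 50).
    (a): 87 − 32 = 55 ≥ 50 [met]
    (b): 86 − 36 = 50 ≥ 50 [met]
  Stage 1 carried; the burden shifts to the franchisor.
Stage 2 — burden on franchisor; standard: a production showing (weight is at least 20).
    (c): 19 < 20 [not met]
  Stage 2 not carried; the franchisor fails its burden.
The analysis ends at Stage 2; the franchisee prevails.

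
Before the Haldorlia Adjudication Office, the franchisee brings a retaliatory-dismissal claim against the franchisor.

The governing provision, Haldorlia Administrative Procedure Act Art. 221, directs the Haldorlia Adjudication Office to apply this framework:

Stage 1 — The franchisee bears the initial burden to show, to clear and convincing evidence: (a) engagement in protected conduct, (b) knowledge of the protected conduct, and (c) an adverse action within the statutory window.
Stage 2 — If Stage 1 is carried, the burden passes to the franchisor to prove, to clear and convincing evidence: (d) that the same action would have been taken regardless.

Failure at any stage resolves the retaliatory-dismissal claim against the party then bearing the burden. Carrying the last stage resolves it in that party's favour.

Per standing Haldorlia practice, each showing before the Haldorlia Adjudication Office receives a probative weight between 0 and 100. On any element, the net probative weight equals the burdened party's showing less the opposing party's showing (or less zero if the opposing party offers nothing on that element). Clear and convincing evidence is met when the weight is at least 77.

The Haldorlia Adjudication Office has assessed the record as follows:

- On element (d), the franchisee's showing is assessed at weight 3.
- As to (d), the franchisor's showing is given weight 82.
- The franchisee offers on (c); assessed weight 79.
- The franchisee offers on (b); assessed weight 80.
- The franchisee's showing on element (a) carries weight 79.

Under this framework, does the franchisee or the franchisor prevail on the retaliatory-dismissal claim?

franchisor

Stage 1 (franchisee, clear and convincing evidence, weight is at least 77): (a) 79 ≥ 77 — meets; (b) 80 ≥ 77 — meets; (c) 79 ≥ 77 — meets.
  Stage 1 is satisfied; the onus moves to the franchisor.
Stage 2 (franchisor, clear and convincing evidence, weight is at least 77): (d) net 82−3=79 ≥ 77 — meets.
  All elements met at the final stage.
All stages carried — the franchisor prevails.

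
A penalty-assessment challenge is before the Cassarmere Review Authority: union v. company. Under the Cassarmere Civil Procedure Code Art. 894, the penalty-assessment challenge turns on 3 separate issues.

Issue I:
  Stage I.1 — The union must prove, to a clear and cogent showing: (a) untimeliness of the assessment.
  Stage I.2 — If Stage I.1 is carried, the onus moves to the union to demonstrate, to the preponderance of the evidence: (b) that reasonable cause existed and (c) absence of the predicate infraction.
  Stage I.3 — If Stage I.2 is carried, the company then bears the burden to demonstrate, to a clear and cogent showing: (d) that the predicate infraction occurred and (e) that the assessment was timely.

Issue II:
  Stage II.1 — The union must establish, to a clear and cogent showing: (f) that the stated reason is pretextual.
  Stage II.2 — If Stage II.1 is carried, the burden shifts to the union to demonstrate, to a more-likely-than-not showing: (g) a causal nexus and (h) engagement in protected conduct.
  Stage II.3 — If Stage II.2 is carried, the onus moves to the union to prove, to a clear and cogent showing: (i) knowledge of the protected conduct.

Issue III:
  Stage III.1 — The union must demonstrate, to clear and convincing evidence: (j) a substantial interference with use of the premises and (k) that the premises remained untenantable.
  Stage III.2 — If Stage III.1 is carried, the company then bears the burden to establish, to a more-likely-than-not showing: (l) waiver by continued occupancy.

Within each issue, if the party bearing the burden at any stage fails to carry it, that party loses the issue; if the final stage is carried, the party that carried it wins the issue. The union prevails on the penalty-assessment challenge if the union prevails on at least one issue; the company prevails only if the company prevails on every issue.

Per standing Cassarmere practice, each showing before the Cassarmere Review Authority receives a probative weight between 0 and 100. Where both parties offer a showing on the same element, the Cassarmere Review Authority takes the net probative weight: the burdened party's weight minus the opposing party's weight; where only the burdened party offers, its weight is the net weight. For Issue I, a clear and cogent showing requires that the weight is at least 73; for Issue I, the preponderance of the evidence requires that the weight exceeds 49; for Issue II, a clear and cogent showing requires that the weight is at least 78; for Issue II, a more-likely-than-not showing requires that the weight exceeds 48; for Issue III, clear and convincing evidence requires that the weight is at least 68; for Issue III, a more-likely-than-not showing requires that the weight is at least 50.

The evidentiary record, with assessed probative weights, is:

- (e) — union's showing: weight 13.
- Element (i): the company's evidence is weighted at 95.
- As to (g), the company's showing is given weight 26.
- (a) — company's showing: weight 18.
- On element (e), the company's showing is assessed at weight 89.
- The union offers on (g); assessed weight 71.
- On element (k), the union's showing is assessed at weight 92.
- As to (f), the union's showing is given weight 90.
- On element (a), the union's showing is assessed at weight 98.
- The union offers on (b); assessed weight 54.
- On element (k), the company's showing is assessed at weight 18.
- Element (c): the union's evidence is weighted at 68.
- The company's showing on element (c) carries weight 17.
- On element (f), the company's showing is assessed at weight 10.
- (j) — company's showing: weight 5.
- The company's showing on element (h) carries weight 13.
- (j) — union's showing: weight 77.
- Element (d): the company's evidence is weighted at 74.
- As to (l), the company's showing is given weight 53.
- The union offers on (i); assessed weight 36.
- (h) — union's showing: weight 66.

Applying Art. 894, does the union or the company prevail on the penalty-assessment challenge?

— Issue I —
Stage I.1 — burden on union; standard: a clear and cogent showing (weight is at least 73).
    (a): 98 − 18 = 80 ≥ 73 [met]
  All elements met. The union retains the burden for Stage I.2.
Stage I.2 — burden on union; standard: the preponderance of the evidence (weight exceeds 49).
    (b): 54 > 49 [met]
    (c): 68 − 17 = 51 > 49 [met]
  Stage I.2 carried; the burden shifts to the company.
Stage I.3 — burden on company; standard: a clear and cogent showing (weight is at least 73).
    (d): 74 ≥ 73 [met]
    (e): 89 − 13 = 76 ≥ 73 [met]
  The company carries the last stage.
With every stage satisfied, the company prevails on this issue.
— Issue II —
Stage II.1 — burden on union; standard: a clear and cogent showing (weight is at least 78).
    (f): 90 − 10 = 80 ≥ 78 [met]
  Stage II.1 carried; the burden remains with the union.
Stage II.2 — burden on union; standard: a more-likely-than-not showing (weight exceeds 48).
    (g): 71 − 26 = 45 ≤ 48 [not met]
    (h): 66 − 13 = 53 > 48 [met]
  Not every element is met, so the union fails to carry Stage II.2.
The analysis ends at Stage II.2; the company prevails on this issue.
— Issue III —
Stage III.1 — burden on union; standard: clear and convincing evidence (weight is at least 68).
    (j): 77 − 5 = 72 ≥ 68 [met]
    (k): 92 − 18 = 74 ≥ 68 [met]
  Stage III.1 carried; the burden shifts to the company.
Stage III.2 — burden on company; standard: a more-likely-than-not showing (weight is at least 50).
    (l): 53 ≥ 50 [met]
  The company carries the last stage.
With every stage satisfied, the company prevails on this issue.
Per-issue: Issue I → company; Issue II → company; Issue III → company. The union must prevail on at least one issue; overall, the company prevails.

company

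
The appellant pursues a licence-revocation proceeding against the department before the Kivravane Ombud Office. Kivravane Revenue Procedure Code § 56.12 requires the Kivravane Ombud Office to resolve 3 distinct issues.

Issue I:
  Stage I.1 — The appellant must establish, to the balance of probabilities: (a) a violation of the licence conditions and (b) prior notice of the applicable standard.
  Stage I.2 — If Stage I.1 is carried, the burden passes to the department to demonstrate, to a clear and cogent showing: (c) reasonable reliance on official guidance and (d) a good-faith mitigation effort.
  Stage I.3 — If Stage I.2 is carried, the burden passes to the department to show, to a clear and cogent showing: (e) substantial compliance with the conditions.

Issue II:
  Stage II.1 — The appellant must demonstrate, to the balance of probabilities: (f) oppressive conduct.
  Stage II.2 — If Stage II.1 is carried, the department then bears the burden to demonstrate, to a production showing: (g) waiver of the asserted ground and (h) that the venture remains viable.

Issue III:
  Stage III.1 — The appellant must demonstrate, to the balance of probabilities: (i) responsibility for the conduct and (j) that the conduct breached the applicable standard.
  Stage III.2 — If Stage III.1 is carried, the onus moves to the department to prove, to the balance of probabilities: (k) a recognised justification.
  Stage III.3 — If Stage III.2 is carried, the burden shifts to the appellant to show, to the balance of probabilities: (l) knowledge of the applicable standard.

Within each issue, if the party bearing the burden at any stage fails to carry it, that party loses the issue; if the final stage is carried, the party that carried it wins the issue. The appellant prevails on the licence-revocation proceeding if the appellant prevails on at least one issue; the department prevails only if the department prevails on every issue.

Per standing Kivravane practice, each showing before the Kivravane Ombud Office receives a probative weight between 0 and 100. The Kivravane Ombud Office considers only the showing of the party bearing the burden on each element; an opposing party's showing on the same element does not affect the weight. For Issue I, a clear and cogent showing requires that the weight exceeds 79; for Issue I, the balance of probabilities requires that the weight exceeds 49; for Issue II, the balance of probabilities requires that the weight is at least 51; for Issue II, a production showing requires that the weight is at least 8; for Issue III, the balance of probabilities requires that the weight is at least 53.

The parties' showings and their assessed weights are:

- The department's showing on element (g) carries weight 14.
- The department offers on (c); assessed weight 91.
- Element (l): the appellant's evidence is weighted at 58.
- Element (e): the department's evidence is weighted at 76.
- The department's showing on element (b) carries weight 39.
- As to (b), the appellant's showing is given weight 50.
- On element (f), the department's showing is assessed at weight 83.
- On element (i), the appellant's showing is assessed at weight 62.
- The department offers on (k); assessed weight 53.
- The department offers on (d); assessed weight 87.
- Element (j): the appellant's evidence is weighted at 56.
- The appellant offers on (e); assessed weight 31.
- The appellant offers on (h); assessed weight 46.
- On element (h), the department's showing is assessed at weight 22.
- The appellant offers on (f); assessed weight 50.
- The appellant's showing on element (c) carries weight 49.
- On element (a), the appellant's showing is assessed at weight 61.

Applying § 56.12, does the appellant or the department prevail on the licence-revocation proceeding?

appellant

— Issue I —
At Stage I.1 the appellant must meet the balance of probabilities (weight exceeds 49): on (a) the weight is 61, > 49, so (a) meets the standard; on (b) the weight is 50 (the department's 39 is given no effect), > 49, so (b) meets the standard.
  Stage I.1 carried; the burden shifts to the department.
At Stage I.2 the department must meet a clear and cogent showing (weight exceeds 79): on (c) the weight is 91 (the appellant's 49 is given no effect), which does exceed 79, so (c) meets the standard; on (d) the weight is 87, which does exceed 79, so (d) meets the standard.
  Stage I.2 is satisfied; the department continues to bear the burden.
At Stage I.3 the department must meet a clear and cogent showing (weight exceeds 79): on (e) the weight is 76 (the appellant's 31 is given no effect), which does not exceed 79, so (e) does not meet the standard.
  Stage I.3 not carried; the department fails its burden.
The appellant prevails on this issue.
— Issue II —
At Stage II.1 the appellant must meet the balance of probabilities (weight is at least 51): on (f) the weight is 50 (the department's 83 is given no effect), which does not reach 51, so (f) does not meet the standard.
  The appellant does not carry Stage II.1.
The department prevails on this issue.
— Issue III —
Stage III.1 (appellant, the balance of probabilities, weight is at least 53): (i) 62 ≥ 53 — meets; (j) 56 ≥ 53 — meets.
  Stage III.1 carried; the burden shifts to the department.
Stage III.2 (department, the balance of probabilities, weight is at least 53): (k) 53 ≥ 53 — meets.
  The department carries Stage III.2; the appellant now bears the burden.
Stage III.3 (appellant, the balance of probabilities, weight is at least 53): (l) 58 ≥ 53 — meets.
  All elements met at the final stage.
All stages carried — the appellant prevails on this issue.
Per-issue: Issue I → appellant; Issue II → department; Issue III → appellant. The appellant must prevail on at least one issue; overall, the appellant prevails.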